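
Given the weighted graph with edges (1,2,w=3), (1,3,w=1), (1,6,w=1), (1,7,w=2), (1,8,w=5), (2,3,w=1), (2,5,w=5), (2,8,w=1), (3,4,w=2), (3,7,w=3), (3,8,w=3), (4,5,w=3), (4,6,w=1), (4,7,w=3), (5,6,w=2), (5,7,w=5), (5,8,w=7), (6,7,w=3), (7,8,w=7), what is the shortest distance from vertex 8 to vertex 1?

Step 1: Build adjacency list with weights:
  1: 2(w=3), 3(w=1), 6(w=1), 7(w=2), 8(w=5)
  2: 1(w=3), 3(w=1), 5(w=5), 8(w=1)
  3: 1(w=1), 2(w=1), 4(w=2), 7(w=3), 8(w=3)
  4: 3(w=2), 5(w=3), 6(w=1), 7(w=3)
  5: 2(w=5), 4(w=3), 6(w=2), 7(w=5), 8(w=7)
  6: 1(w=1), 4(w=1), 5(w=2), 7(w=3)
  7: 1(w=2), 3(w=3), 4(w=3), 5(w=5), 6(w=3), 8(w=7)
  8: 1(w=5), 2(w=1), 3(w=3), 5(w=7), 7(w=7)

Step 2: Apply Dijkstra's algorithm from vertex 8:
  Visit vertex 8 (distance=0)
    Update dist[1] = 5
    Update dist[2] = 1
    Update dist[3] = 3
    Update dist[5] = 7
    Update dist[7] = 7
  Visit vertex 2 (distance=1)
    Update dist[1] = 4
    Update dist[3] = 2
    Update dist[5] = 6
  Visit vertex 3 (distance=2)
    Update dist[1] = 3
    Update dist[4] = 4
    Update dist[7] = 5
  Visit vertex 1 (distance=3)
    Update dist[6] = 4

Step 3: Shortest path: 8 -> 2 -> 3 -> 1
Total weight: 1 + 1 + 1 = 3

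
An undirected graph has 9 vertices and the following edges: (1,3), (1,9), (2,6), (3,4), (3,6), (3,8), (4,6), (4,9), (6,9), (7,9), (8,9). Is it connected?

Step 1: Build adjacency list from edges:
  1: 3, 9
  2: 6
  3: 1, 4, 6, 8
  4: 3, 6, 9
  5: (none)
  6: 2, 3, 4, 9
  7: 9
  8: 3, 9
  9: 1, 4, 6, 7, 8

Step 2: Run BFS/DFS from vertex 1:
  Visited: {1, 3, 9, 4, 6, 8, 7, 2}
  Reached 8 of 9 vertices

Step 3: Only 8 of 9 vertices reached. Graph is disconnected.
Connected components: {1, 2, 3, 4, 6, 7, 8, 9}, {5}
Answer: No, the graph is not connected (2 components).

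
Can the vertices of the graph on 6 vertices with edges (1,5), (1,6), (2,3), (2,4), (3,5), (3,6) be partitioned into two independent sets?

Step 1: Attempt 2-coloring using BFS:
  Start at vertex 1, assign color 0
  Color vertex 5 with color 1 (neighbor of 1)
  Color vertex 6 with color 1 (neighbor of 1)
  Color vertex 3 with color 0 (neighbor of 5)
  Color vertex 2 with color 1 (neighbor of 3)
  Color vertex 4 with color 0 (neighbor of 2)

Step 2: 2-coloring succeeded. No conflicts found.
  Set A (color 0): {1, 3, 4}
  Set B (color 1): {2, 5, 6}

The graph is bipartite with partition {1, 3, 4}, {2, 5, 6}.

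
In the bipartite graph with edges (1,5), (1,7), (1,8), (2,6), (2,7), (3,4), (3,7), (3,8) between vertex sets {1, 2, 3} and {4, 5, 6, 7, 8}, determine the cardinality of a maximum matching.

Step 1: List the neighbors of each left vertex:
  1: 5, 7, 8
  2: 6, 7
  3: 4, 7, 8

Step 2: Greedily match left vertices, then look for augmenting paths:
  Match 1 -- 5
  Match 2 -- 6
  Match 3 -- 4
  No augmenting path remains.

Step 3: Verify this is maximum:
  Matching size 3 = min(|L|, |R|) = min(3, 5), which is an upper bound, so this matching is maximum.

Maximum matching: {(1,5), (2,6), (3,4)}
Size: 3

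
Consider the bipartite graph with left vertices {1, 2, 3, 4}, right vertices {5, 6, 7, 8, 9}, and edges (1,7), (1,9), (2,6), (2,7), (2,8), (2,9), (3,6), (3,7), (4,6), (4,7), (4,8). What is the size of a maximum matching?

Step 1: List the neighbors of each left vertex:
  1: 7, 9
  2: 6, 7, 8, 9
  3: 6, 7
  4: 6, 7, 8

Step 2: Greedily match left vertices, then look for augmenting paths:
  Match 1 -- 7
  Match 2 -- 9
  Match 3 -- 6
  Match 4 -- 8
  No augmenting path remains.

Step 3: Verify this is maximum:
  Matching size 4 = min(|L|, |R|) = min(4, 5), which is an upper bound, so this matching is maximum.

Maximum matching: {(1,7), (2,9), (3,6), (4,8)}
Size: 4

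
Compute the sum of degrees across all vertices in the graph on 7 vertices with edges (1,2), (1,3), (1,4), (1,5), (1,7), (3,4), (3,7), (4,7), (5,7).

Step 1: Count edges incident to each vertex:
  deg(1) = 5 (neighbors: 2, 3, 4, 5, 7)
  deg(2) = 1 (neighbors: 1)
  deg(3) = 3 (neighbors: 1, 4, 7)
  deg(4) = 3 (neighbors: 1, 3, 7)
  deg(5) = 2 (neighbors: 1, 7)
  deg(6) = 0 (neighbors: none)
  deg(7) = 4 (neighbors: 1, 3, 4, 5)

Step 2: Sum all degrees:
  5 + 1 + 3 + 3 + 2 + 0 + 4 = 18

Verification: sum of degrees = 2 * |E| = 2 * 9 = 18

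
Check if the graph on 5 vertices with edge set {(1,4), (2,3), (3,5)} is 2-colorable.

Step 1: Attempt 2-coloring using BFS:
  Start at vertex 1, assign color 0
  Color vertex 4 with color 1 (neighbor of 1)
  Start new component at vertex 2, assign color 0
  Color vertex 3 with color 1 (neighbor of 2)
  Color vertex 5 with color 0 (neighbor of 3)

Step 2: 2-coloring succeeded. No conflicts found.
  Set A (color 0): {1, 2, 5}
  Set B (color 1): {3, 4}

The graph is bipartite with partition {1, 2, 5}, {3, 4}.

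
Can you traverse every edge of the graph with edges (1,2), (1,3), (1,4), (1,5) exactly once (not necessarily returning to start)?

Step 1: Find the degree of each vertex:
  deg(1) = 4
  deg(2) = 1
  deg(3) = 1
  deg(4) = 1
  deg(5) = 1

Step 2: Count vertices with odd degree:
  Odd-degree vertices: 2, 3, 4, 5 (4 total)

Step 3: Apply Euler's theorem:
  - Eulerian circuit exists iff graph is connected and all vertices have even degree
  - Eulerian path exists iff graph is connected and has 0 or 2 odd-degree vertices

Graph has 4 odd-degree vertices (need 0 or 2).
Neither Eulerian path nor Eulerian circuit exists.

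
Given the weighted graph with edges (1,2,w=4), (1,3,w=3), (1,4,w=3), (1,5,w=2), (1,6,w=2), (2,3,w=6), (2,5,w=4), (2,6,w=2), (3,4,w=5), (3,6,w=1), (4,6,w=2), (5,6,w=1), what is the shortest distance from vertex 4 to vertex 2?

Step 1: Build adjacency list with weights:
  1: 2(w=4), 3(w=3), 4(w=3), 5(w=2), 6(w=2)
  2: 1(w=4), 3(w=6), 5(w=4), 6(w=2)
  3: 1(w=3), 2(w=6), 4(w=5), 6(w=1)
  4: 1(w=3), 3(w=5), 6(w=2)
  5: 1(w=2), 2(w=4), 6(w=1)
  6: 1(w=2), 2(w=2), 3(w=1), 4(w=2), 5(w=1)

Step 2: Apply Dijkstra's algorithm from vertex 4:
  Visit vertex 4 (distance=0)
    Update dist[1] = 3
    Update dist[3] = 5
    Update dist[6] = 2
  Visit vertex 6 (distance=2)
    Update dist[2] = 4
    Update dist[3] = 3
    Update dist[5] = 3
  Visit vertex 1 (distance=3)
  Visit vertex 3 (distance=3)
  Visit vertex 5 (distance=3)
  Visit vertex 2 (distance=4)

Step 3: Shortest path: 4 -> 6 -> 2
Total weight: 2 + 2 = 4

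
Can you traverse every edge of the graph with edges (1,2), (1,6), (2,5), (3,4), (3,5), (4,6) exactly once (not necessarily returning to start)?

Step 1: Find the degree of each vertex:
  deg(1) = 2
  deg(2) = 2
  deg(3) = 2
  deg(4) = 2
  deg(5) = 2
  deg(6) = 2

Step 2: Count vertices with odd degree:
  All vertices have even degree (0 odd-degree vertices)

Step 3: Apply Euler's theorem:
  - Eulerian circuit exists iff graph is connected and all vertices have even degree
  - Eulerian path exists iff graph is connected and has 0 or 2 odd-degree vertices

Graph is connected with 0 odd-degree vertices.
Both Eulerian circuit and Eulerian path exist.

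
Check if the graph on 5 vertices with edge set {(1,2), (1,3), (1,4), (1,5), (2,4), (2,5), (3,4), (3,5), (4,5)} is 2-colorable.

Step 1: Attempt 2-coloring using BFS:
  Start at vertex 1, assign color 0
  Color vertex 2 with color 1 (neighbor of 1)
  Color vertex 3 with color 1 (neighbor of 1)
  Color vertex 4 with color 1 (neighbor of 1)
  Color vertex 5 with color 1 (neighbor of 1)

Step 2: Conflict found! Vertices 2 and 4 are adjacent but have the same color.
This means the graph contains an odd cycle.

The graph is NOT bipartite.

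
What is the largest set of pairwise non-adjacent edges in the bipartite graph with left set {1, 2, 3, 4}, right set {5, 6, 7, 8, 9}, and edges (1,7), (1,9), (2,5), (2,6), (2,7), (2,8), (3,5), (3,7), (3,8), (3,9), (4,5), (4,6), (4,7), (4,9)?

Step 1: List the neighbors of each left vertex:
  1: 7, 9
  2: 5, 6, 7, 8
  3: 5, 7, 8, 9
  4: 5, 6, 7, 9

Step 2: Greedily match left vertices, then look for augmenting paths:
  Match 1 -- 7
  Match 2 -- 5
  Match 3 -- 8
  Match 4 -- 6
  No augmenting path remains.

Step 3: Verify this is maximum:
  Matching size 4 = min(|L|, |R|) = min(4, 5), which is an upper bound, so this matching is maximum.

Maximum matching: {(1,7), (2,5), (3,8), (4,6)}
Size: 4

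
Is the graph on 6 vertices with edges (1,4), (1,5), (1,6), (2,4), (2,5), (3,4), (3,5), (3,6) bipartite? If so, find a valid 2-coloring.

Step 1: Attempt 2-coloring using BFS:
  Start at vertex 1, assign color 0
  Color vertex 4 with color 1 (neighbor of 1)
  Color vertex 5 with color 1 (neighbor of 1)
  Color vertex 6 with color 1 (neighbor of 1)
  Color vertex 2 with color 0 (neighbor of 4)
  Color vertex 3 with color 0 (neighbor of 4)

Step 2: 2-coloring succeeded. No conflicts found.
  Set A (color 0): {1, 2, 3}
  Set B (color 1): {4, 5, 6}

The graph is bipartite with partition {1, 2, 3}, {4, 5, 6}.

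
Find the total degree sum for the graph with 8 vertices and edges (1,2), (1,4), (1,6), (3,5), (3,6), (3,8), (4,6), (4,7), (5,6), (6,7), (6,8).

Step 1: Count edges incident to each vertex:
  deg(1) = 3 (neighbors: 2, 4, 6)
  deg(2) = 1 (neighbors: 1)
  deg(3) = 3 (neighbors: 5, 6, 8)
  deg(4) = 3 (neighbors: 1, 6, 7)
  deg(5) = 2 (neighbors: 3, 6)
  deg(6) = 6 (neighbors: 1, 3, 4, 5, 7, 8)
  deg(7) = 2 (neighbors: 4, 6)
  deg(8) = 2 (neighbors: 3, 6)

Step 2: Sum all degrees:
  3 + 1 + 3 + 3 + 2 + 6 + 2 + 2 = 22

Verification: sum of degrees = 2 * |E| = 2 * 11 = 22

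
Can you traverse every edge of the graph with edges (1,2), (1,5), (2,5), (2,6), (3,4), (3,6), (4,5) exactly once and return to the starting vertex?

Step 1: Find the degree of each vertex:
  deg(1) = 2
  deg(2) = 3
  deg(3) = 2
  deg(4) = 2
  deg(5) = 3
  deg(6) = 2

Step 2: Count vertices with odd degree:
  Odd-degree vertices: 2, 5 (2 total)

Step 3: Apply Euler's theorem:
  - Eulerian circuit exists iff graph is connected and all vertices have even degree
  - Eulerian path exists iff graph is connected and has 0 or 2 odd-degree vertices

Graph is connected with exactly 2 odd-degree vertices (2, 5).
Eulerian path exists (starting and ending at the odd-degree vertices), but no Eulerian circuit.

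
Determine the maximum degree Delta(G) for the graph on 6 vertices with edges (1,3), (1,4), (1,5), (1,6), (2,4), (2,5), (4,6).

Step 1: Count edges incident to each vertex:
  deg(1) = 4 (neighbors: 3, 4, 5, 6)
  deg(2) = 2 (neighbors: 4, 5)
  deg(3) = 1 (neighbors: 1)
  deg(4) = 3 (neighbors: 1, 2, 6)
  deg(5) = 2 (neighbors: 1, 2)
  deg(6) = 2 (neighbors: 1, 4)

Step 2: Find maximum:
  max(4, 2, 1, 3, 2, 2) = 4 (vertex 1)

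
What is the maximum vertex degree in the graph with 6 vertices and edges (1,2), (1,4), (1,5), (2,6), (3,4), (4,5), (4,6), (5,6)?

Step 1: Count edges incident to each vertex:
  deg(1) = 3 (neighbors: 2, 4, 5)
  deg(2) = 2 (neighbors: 1, 6)
  deg(3) = 1 (neighbors: 4)
  deg(4) = 4 (neighbors: 1, 3, 5, 6)
  deg(5) = 3 (neighbors: 1, 4, 6)
  deg(6) = 3 (neighbors: 2, 4, 5)

Step 2: Find maximum:
  max(3, 2, 1, 4, 3, 3) = 4 (vertex 4)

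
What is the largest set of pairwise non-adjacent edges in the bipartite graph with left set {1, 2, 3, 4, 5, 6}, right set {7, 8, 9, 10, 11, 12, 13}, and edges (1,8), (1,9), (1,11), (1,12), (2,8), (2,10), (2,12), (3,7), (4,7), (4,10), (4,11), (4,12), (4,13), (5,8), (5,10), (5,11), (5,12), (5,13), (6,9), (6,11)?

Step 1: List the neighbors of each left vertex:
  1: 8, 9, 11, 12
  2: 8, 10, 12
  3: 7
  4: 7, 10, 11, 12, 13
  5: 8, 10, 11, 12, 13
  6: 9, 11

Step 2: Greedily match left vertices, then look for augmenting paths:
  Match 1 -- 8
  Match 2 -- 10
  Match 3 -- 7
  Match 4 -- 11
  Match 5 -- 12
  Match 6 -- 9
  No augmenting path remains.

Step 3: Verify this is maximum:
  Matching size 6 = min(|L|, |R|) = min(6, 7), which is an upper bound, so this matching is maximum.

Maximum matching: {(1,8), (2,10), (3,7), (4,11), (5,12), (6,9)}
Size: 6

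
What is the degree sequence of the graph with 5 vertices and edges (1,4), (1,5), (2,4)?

Step 1: Count edges incident to each vertex:
  deg(1) = 2 (neighbors: 4, 5)
  deg(2) = 1 (neighbors: 4)
  deg(3) = 0 (neighbors: none)
  deg(4) = 2 (neighbors: 1, 2)
  deg(5) = 1 (neighbors: 1)

Step 2: Sort degrees in non-increasing order:
  Degrees: [2, 1, 0, 2, 1] -> sorted: [2, 2, 1, 1, 0]

Degree sequence: [2, 2, 1, 1, 0]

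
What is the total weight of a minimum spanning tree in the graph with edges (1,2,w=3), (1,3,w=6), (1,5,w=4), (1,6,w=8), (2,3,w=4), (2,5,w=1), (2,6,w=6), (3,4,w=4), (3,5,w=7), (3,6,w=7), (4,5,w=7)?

Apply Kruskal's algorithm (sort edges by weight, add if no cycle):

Sorted edges by weight:
  (2,5) w=1
  (1,2) w=3
  (1,5) w=4
  (2,3) w=4
  (3,4) w=4
  (1,3) w=6
  (2,6) w=6
  (3,6) w=7
  (3,5) w=7
  (4,5) w=7
  (1,6) w=8

Add edge (2,5) w=1 -- no cycle. Running total: 1
Add edge (1,2) w=3 -- no cycle. Running total: 4
Skip edge (1,5) w=4 -- would create cycle
Add edge (2,3) w=4 -- no cycle. Running total: 8
Add edge (3,4) w=4 -- no cycle. Running total: 12
Skip edge (1,3) w=6 -- would create cycle
Add edge (2,6) w=6 -- no cycle. Running total: 18

MST edges: (2,5,w=1), (1,2,w=3), (2,3,w=4), (3,4,w=4), (2,6,w=6)
Total MST weight: 1 + 3 + 4 + 4 + 6 = 18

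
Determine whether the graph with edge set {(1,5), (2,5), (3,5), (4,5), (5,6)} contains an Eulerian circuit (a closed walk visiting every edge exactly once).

Step 1: Find the degree of each vertex:
  deg(1) = 1
  deg(2) = 1
  deg(3) = 1
  deg(4) = 1
  deg(5) = 5
  deg(6) = 1

Step 2: Count vertices with odd degree:
  Odd-degree vertices: 1, 2, 3, 4, 5, 6 (6 total)

Step 3: Apply Euler's theorem:
  - Eulerian circuit exists iff graph is connected and all vertices have even degree
  - Eulerian path exists iff graph is connected and has 0 or 2 odd-degree vertices

Graph has 6 odd-degree vertices (need 0 or 2).
Neither Eulerian path nor Eulerian circuit exists.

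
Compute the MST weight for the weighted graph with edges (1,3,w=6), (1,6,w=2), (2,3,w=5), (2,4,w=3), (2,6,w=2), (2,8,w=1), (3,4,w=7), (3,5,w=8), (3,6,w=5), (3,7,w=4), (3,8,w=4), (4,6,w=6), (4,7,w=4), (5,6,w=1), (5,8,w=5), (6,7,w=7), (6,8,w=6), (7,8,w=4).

Apply Kruskal's algorithm (sort edges by weight, add if no cycle):

Sorted edges by weight:
  (2,8) w=1
  (5,6) w=1
  (1,6) w=2
  (2,6) w=2
  (2,4) w=3
  (3,7) w=4
  (3,8) w=4
  (4,7) w=4
  (7,8) w=4
  (2,3) w=5
  (3,6) w=5
  (5,8) w=5
  (1,3) w=6
  (4,6) w=6
  (6,8) w=6
  (3,4) w=7
  (6,7) w=7
  (3,5) w=8

Add edge (2,8) w=1 -- no cycle. Running total: 1
Add edge (5,6) w=1 -- no cycle. Running total: 2
Add edge (1,6) w=2 -- no cycle. Running total: 4
Add edge (2,6) w=2 -- no cycle. Running total: 6
Add edge (2,4) w=3 -- no cycle. Running total: 9
Add edge (3,7) w=4 -- no cycle. Running total: 13
Add edge (3,8) w=4 -- no cycle. Running total: 17

MST edges: (2,8,w=1), (5,6,w=1), (1,6,w=2), (2,6,w=2), (2,4,w=3), (3,7,w=4), (3,8,w=4)
Total MST weight: 1 + 1 + 2 + 2 + 3 + 4 + 4 = 17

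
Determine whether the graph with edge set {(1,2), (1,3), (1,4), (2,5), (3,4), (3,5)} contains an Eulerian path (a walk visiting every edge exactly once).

Step 1: Find the degree of each vertex:
  deg(1) = 3
  deg(2) = 2
  deg(3) = 3
  deg(4) = 2
  deg(5) = 2

Step 2: Count vertices with odd degree:
  Odd-degree vertices: 1, 3 (2 total)

Step 3: Apply Euler's theorem:
  - Eulerian circuit exists iff graph is connected and all vertices have even degree
  - Eulerian path exists iff graph is connected and has 0 or 2 odd-degree vertices

Graph is connected with exactly 2 odd-degree vertices (1, 3).
Eulerian path exists (starting and ending at the odd-degree vertices), but no Eulerian circuit.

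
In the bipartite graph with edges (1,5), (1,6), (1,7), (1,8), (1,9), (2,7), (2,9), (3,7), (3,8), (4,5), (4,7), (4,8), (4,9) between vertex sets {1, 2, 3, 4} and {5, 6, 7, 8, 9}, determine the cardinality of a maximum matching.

Step 1: List the neighbors of each left vertex:
  1: 5, 6, 7, 8, 9
  2: 7, 9
  3: 7, 8
  4: 5, 7, 8, 9

Step 2: Greedily match left vertices, then look for augmenting paths:
  Match 1 -- 5
  Match 2 -- 7
  Match 3 -- 8
  Match 4 -- 9
  No augmenting path remains.

Step 3: Verify this is maximum:
  Matching size 4 = min(|L|, |R|) = min(4, 5), which is an upper bound, so this matching is maximum.

Maximum matching: {(1,5), (2,7), (3,8), (4,9)}
Size: 4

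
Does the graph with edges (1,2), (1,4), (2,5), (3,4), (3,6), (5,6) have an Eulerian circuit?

Step 1: Find the degree of each vertex:
  deg(1) = 2
  deg(2) = 2
  deg(3) = 2
  deg(4) = 2
  deg(5) = 2
  deg(6) = 2

Step 2: Count vertices with odd degree:
  All vertices have even degree (0 odd-degree vertices)

Step 3: Apply Euler's theorem:
  - Eulerian circuit exists iff graph is connected and all vertices have even degree
  - Eulerian path exists iff graph is connected and has 0 or 2 odd-degree vertices

Graph is connected with 0 odd-degree vertices.
Both Eulerian circuit and Eulerian path exist.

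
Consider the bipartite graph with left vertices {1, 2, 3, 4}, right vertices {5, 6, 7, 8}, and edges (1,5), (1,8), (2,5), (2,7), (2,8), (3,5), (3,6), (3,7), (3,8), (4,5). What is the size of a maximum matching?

Step 1: List the neighbors of each left vertex:
  1: 5, 8
  2: 5, 7, 8
  3: 5, 6, 7, 8
  4: 5

Step 2: Greedily match left vertices, then look for augmenting paths:
  Match 1 -- 8
  Match 2 -- 7
  Match 3 -- 6
  Match 4 -- 5
  No augmenting path remains.

Step 3: Verify this is maximum:
  Matching size 4 = min(|L|, |R|) = min(4, 4), which is an upper bound, so this matching is maximum.

Maximum matching: {(1,8), (2,7), (3,6), (4,5)}
Size: 4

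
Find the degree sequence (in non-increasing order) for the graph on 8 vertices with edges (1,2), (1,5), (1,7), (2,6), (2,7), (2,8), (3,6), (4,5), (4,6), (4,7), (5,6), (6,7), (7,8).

Step 1: Count edges incident to each vertex:
  deg(1) = 3 (neighbors: 2, 5, 7)
  deg(2) = 4 (neighbors: 1, 6, 7, 8)
  deg(3) = 1 (neighbors: 6)
  deg(4) = 3 (neighbors: 5, 6, 7)
  deg(5) = 3 (neighbors: 1, 4, 6)
  deg(6) = 5 (neighbors: 2, 3, 4, 5, 7)
  deg(7) = 5 (neighbors: 1, 2, 4, 6, 8)
  deg(8) = 2 (neighbors: 2, 7)

Step 2: Sort degrees in non-increasing order:
  Degrees: [3, 4, 1, 3, 3, 5, 5, 2] -> sorted: [5, 5, 4, 3, 3, 3, 2, 1]

Degree sequence: [5, 5, 4, 3, 3, 3, 2, 1]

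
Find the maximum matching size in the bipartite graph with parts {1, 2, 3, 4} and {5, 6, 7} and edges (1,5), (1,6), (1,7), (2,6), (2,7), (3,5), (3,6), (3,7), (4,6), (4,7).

Step 1: List the neighbors of each left vertex:
  1: 5, 6, 7
  2: 6, 7
  3: 5, 6, 7
  4: 6, 7

Step 2: Greedily match left vertices, then look for augmenting paths:
  Match 1 -- 5
  Match 2 -- 6
  Match 3 -- 7
  No augmenting path remains.

Step 3: Verify this is maximum:
  Matching size 3 = min(|L|, |R|) = min(4, 3), which is an upper bound, so this matching is maximum.

Maximum matching: {(1,5), (2,6), (3,7)}
Size: 3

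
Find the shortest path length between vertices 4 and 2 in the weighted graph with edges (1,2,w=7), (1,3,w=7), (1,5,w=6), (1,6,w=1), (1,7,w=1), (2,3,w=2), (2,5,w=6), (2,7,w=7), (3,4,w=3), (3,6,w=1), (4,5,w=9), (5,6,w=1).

Step 1: Build adjacency list with weights:
  1: 2(w=7), 3(w=7), 5(w=6), 6(w=1), 7(w=1)
  2: 1(w=7), 3(w=2), 5(w=6), 7(w=7)
  3: 1(w=7), 2(w=2), 4(w=3), 6(w=1)
  4: 3(w=3), 5(w=9)
  5: 1(w=6), 2(w=6), 4(w=9), 6(w=1)
  6: 1(w=1), 3(w=1), 5(w=1)
  7: 1(w=1), 2(w=7)

Step 2: Apply Dijkstra's algorithm from vertex 4:
  Visit vertex 4 (distance=0)
    Update dist[3] = 3
    Update dist[5] = 9
  Visit vertex 3 (distance=3)
    Update dist[1] = 10
    Update dist[2] = 5
    Update dist[6] = 4
  Visit vertex 6 (distance=4)
    Update dist[1] = 5
    Update dist[5] = 5
  Visit vertex 1 (distance=5)
    Update dist[7] = 6
  Visit vertex 2 (distance=5)

Step 3: Shortest path: 4 -> 3 -> 2
Total weight: 3 + 2 = 5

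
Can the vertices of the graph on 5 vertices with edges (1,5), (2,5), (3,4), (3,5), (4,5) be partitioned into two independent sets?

Step 1: Attempt 2-coloring using BFS:
  Start at vertex 1, assign color 0
  Color vertex 5 with color 1 (neighbor of 1)
  Color vertex 2 with color 0 (neighbor of 5)
  Color vertex 3 with color 0 (neighbor of 5)
  Color vertex 4 with color 0 (neighbor of 5)

Step 2: Conflict found! Vertices 3 and 4 are adjacent but have the same color.
This means the graph contains an odd cycle.

The graph is NOT bipartite.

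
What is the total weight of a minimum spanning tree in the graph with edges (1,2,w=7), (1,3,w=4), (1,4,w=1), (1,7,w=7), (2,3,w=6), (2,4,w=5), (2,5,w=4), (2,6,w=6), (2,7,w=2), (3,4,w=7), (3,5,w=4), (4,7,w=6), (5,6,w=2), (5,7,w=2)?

Apply Kruskal's algorithm (sort edges by weight, add if no cycle):

Sorted edges by weight:
  (1,4) w=1
  (2,7) w=2
  (5,7) w=2
  (5,6) w=2
  (1,3) w=4
  (2,5) w=4
  (3,5) w=4
  (2,4) w=5
  (2,3) w=6
  (2,6) w=6
  (4,7) w=6
  (1,2) w=7
  (1,7) w=7
  (3,4) w=7

Add edge (1,4) w=1 -- no cycle. Running total: 1
Add edge (2,7) w=2 -- no cycle. Running total: 3
Add edge (5,7) w=2 -- no cycle. Running total: 5
Add edge (5,6) w=2 -- no cycle. Running total: 7
Add edge (1,3) w=4 -- no cycle. Running total: 11
Skip edge (2,5) w=4 -- would create cycle
Add edge (3,5) w=4 -- no cycle. Running total: 15

MST edges: (1,4,w=1), (2,7,w=2), (5,7,w=2), (5,6,w=2), (1,3,w=4), (3,5,w=4)
Total MST weight: 1 + 2 + 2 + 2 + 4 + 4 = 15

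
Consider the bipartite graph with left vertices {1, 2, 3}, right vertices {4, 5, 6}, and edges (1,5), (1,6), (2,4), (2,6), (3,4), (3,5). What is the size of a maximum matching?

Step 1: List the neighbors of each left vertex:
  1: 5, 6
  2: 4, 6
  3: 4, 5

Step 2: Greedily match left vertices, then look for augmenting paths:
  Match 1 -- 5
  Match 2 -- 6
  Match 3 -- 4
  No augmenting path remains.

Step 3: Verify this is maximum:
  Matching size 3 = min(|L|, |R|) = min(3, 3), which is an upper bound, so this matching is maximum.

Maximum matching: {(1,5), (2,6), (3,4)}
Size: 3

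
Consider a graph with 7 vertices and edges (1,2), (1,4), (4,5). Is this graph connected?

Step 1: Build adjacency list from edges:
  1: 2, 4
  2: 1
  3: (none)
  4: 1, 5
  5: 4
  6: (none)
  7: (none)

Step 2: Run BFS/DFS from vertex 1:
  Visited: {1, 2, 4, 5}
  Reached 4 of 7 vertices

Step 3: Only 4 of 7 vertices reached. Graph is disconnected.
Connected components: {1, 2, 4, 5}, {3}, {6}, {7}
Answer: No, the graph is not connected (4 components).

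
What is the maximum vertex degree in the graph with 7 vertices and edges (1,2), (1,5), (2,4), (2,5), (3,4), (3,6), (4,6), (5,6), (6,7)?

Step 1: Count edges incident to each vertex:
  deg(1) = 2 (neighbors: 2, 5)
  deg(2) = 3 (neighbors: 1, 4, 5)
  deg(3) = 2 (neighbors: 4, 6)
  deg(4) = 3 (neighbors: 2, 3, 6)
  deg(5) = 3 (neighbors: 1, 2, 6)
  deg(6) = 4 (neighbors: 3, 4, 5, 7)
  deg(7) = 1 (neighbors: 6)

Step 2: Find maximum:
  max(2, 3, 2, 3, 3, 4, 1) = 4 (vertex 6)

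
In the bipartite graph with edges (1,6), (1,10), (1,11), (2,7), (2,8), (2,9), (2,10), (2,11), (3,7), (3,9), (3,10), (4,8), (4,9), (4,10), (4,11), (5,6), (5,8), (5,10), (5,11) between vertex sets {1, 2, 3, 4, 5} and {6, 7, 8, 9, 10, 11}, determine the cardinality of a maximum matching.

Step 1: List the neighbors of each left vertex:
  1: 6, 10, 11
  2: 7, 8, 9, 10, 11
  3: 7, 9, 10
  4: 8, 9, 10, 11
  5: 6, 8, 10, 11

Step 2: Greedily match left vertices, then look for augmenting paths:
  Match 1 -- 6
  Match 2 -- 7
  Match 3 -- 9
  Match 4 -- 8
  Match 5 -- 10
  No augmenting path remains.

Step 3: Verify this is maximum:
  Matching size 5 = min(|L|, |R|) = min(5, 6), which is an upper bound, so this matching is maximum.

Maximum matching: {(1,6), (2,7), (3,9), (4,8), (5,10)}
Size: 5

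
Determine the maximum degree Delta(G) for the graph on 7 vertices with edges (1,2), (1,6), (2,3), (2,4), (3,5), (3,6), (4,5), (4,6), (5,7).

Step 1: Count edges incident to each vertex:
  deg(1) = 2 (neighbors: 2, 6)
  deg(2) = 3 (neighbors: 1, 3, 4)
  deg(3) = 3 (neighbors: 2, 5, 6)
  deg(4) = 3 (neighbors: 2, 5, 6)
  deg(5) = 3 (neighbors: 3, 4, 7)
  deg(6) = 3 (neighbors: 1, 3, 4)
  deg(7) = 1 (neighbors: 5)

Step 2: Find maximum:
  max(2, 3, 3, 3, 3, 3, 1) = 3 (vertex 2)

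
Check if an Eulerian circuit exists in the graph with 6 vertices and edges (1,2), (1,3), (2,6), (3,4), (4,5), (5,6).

Step 1: Find the degree of each vertex:
  deg(1) = 2
  deg(2) = 2
  deg(3) = 2
  deg(4) = 2
  deg(5) = 2
  deg(6) = 2

Step 2: Count vertices with odd degree:
  All vertices have even degree (0 odd-degree vertices)

Step 3: Apply Euler's theorem:
  - Eulerian circuit exists iff graph is connected and all vertices have even degree
  - Eulerian path exists iff graph is connected and has 0 or 2 odd-degree vertices

Graph is connected with 0 odd-degree vertices.
Both Eulerian circuit and Eulerian path exist.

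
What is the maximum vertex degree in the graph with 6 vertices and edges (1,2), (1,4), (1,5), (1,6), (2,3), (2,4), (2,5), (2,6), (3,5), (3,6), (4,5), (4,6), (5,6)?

Step 1: Count edges incident to each vertex:
  deg(1) = 4 (neighbors: 2, 4, 5, 6)
  deg(2) = 5 (neighbors: 1, 3, 4, 5, 6)
  deg(3) = 3 (neighbors: 2, 5, 6)
  deg(4) = 4 (neighbors: 1, 2, 5, 6)
  deg(5) = 5 (neighbors: 1, 2, 3, 4, 6)
  deg(6) = 5 (neighbors: 1, 2, 3, 4, 5)

Step 2: Find maximum:
  max(4, 5, 3, 4, 5, 5) = 5 (vertex 2)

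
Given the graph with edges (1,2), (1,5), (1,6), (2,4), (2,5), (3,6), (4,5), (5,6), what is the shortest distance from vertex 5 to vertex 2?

Step 1: Build adjacency list:
  1: 2, 5, 6
  2: 1, 4, 5
  3: 6
  4: 2, 5
  5: 1, 2, 4, 6
  6: 1, 3, 5

Step 2: BFS from vertex 5 to find shortest path to 2:
  vertex 1 reached at distance 1
  vertex 2 reached at distance 1

Step 3: Shortest path: 5 -> 2
Path length: 1 edge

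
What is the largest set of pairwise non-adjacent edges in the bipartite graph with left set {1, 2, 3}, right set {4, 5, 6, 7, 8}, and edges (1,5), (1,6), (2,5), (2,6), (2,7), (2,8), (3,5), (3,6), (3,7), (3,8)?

Step 1: List the neighbors of each left vertex:
  1: 5, 6
  2: 5, 6, 7, 8
  3: 5, 6, 7, 8

Step 2: Greedily match left vertices, then look for augmenting paths:
  Match 1 -- 5
  Match 2 -- 6
  Match 3 -- 7
  No augmenting path remains.

Step 3: Verify this is maximum:
  Matching size 3 = min(|L|, |R|) = min(3, 5), which is an upper bound, so this matching is maximum.

Maximum matching: {(1,5), (2,6), (3,7)}
Size: 3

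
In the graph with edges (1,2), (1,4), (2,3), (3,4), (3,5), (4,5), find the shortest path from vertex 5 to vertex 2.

Step 1: Build adjacency list:
  1: 2, 4
  2: 1, 3
  3: 2, 4, 5
  4: 1, 3, 5
  5: 3, 4

Step 2: BFS from vertex 5 to find shortest path to 2:
  vertex 3 reached at distance 1
  vertex 4 reached at distance 1
  vertex 2 reached at distance 2

Step 3: Shortest path: 5 -> 3 -> 2
Path length: 2 edges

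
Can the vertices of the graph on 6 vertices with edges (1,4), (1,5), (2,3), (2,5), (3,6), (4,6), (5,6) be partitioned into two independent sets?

Step 1: Attempt 2-coloring using BFS:
  Start at vertex 1, assign color 0
  Color vertex 4 with color 1 (neighbor of 1)
  Color vertex 5 with color 1 (neighbor of 1)
  Color vertex 6 with color 0 (neighbor of 4)
  Color vertex 2 with color 0 (neighbor of 5)
  Color vertex 3 with color 1 (neighbor of 6)

Step 2: 2-coloring succeeded. No conflicts found.
  Set A (color 0): {1, 2, 6}
  Set B (color 1): {3, 4, 5}

The graph is bipartite with partition {1, 2, 6}, {3, 4, 5}.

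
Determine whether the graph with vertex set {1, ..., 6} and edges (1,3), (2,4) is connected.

Step 1: Build adjacency list from edges:
  1: 3
  2: 4
  3: 1
  4: 2
  5: (none)
  6: (none)

Step 2: Run BFS/DFS from vertex 1:
  Visited: {1, 3}
  Reached 2 of 6 vertices

Step 3: Only 2 of 6 vertices reached. Graph is disconnected.
Connected components: {1, 3}, {2, 4}, {5}, {6}
Answer: No, the graph is not connected (4 components).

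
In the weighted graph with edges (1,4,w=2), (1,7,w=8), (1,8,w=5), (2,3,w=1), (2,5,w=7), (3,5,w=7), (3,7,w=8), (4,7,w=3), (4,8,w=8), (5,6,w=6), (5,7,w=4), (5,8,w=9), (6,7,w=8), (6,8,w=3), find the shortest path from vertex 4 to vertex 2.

Step 1: Build adjacency list with weights:
  1: 4(w=2), 7(w=8), 8(w=5)
  2: 3(w=1), 5(w=7)
  3: 2(w=1), 5(w=7), 7(w=8)
  4: 1(w=2), 7(w=3), 8(w=8)
  5: 2(w=7), 3(w=7), 6(w=6), 7(w=4), 8(w=9)
  6: 5(w=6), 7(w=8), 8(w=3)
  7: 1(w=8), 3(w=8), 4(w=3), 5(w=4), 6(w=8)
  8: 1(w=5), 4(w=8), 5(w=9), 6(w=3)

Step 2: Apply Dijkstra's algorithm from vertex 4:
  Visit vertex 4 (distance=0)
    Update dist[1] = 2
    Update dist[7] = 3
    Update dist[8] = 8
  Visit vertex 1 (distance=2)
    Update dist[8] = 7
  Visit vertex 7 (distance=3)
    Update dist[3] = 11
    Update dist[5] = 7
    Update dist[6] = 11
  Visit vertex 5 (distance=7)
    Update dist[2] = 14
  Visit vertex 8 (distance=7)
    Update dist[6] = 10
  Visit vertex 6 (distance=10)
  Visit vertex 3 (distance=11)
    Update dist[2] = 12
  Visit vertex 2 (distance=12)

Step 3: Shortest path: 4 -> 7 -> 3 -> 2
Total weight: 3 + 8 + 1 = 12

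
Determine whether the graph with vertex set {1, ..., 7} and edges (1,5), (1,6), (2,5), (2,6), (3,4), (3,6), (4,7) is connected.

Step 1: Build adjacency list from edges:
  1: 5, 6
  2: 5, 6
  3: 4, 6
  4: 3, 7
  5: 1, 2
  6: 1, 2, 3
  7: 4

Step 2: Run BFS/DFS from vertex 1:
  Visited: {1, 5, 6, 2, 3, 4, 7}
  Reached 7 of 7 vertices

Step 3: All 7 vertices reached from vertex 1, so the graph is connected.
Answer: Yes, the graph is connected.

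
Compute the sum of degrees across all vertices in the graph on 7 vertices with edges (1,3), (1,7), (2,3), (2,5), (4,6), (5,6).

Step 1: Count edges incident to each vertex:
  deg(1) = 2 (neighbors: 3, 7)
  deg(2) = 2 (neighbors: 3, 5)
  deg(3) = 2 (neighbors: 1, 2)
  deg(4) = 1 (neighbors: 6)
  deg(5) = 2 (neighbors: 2, 6)
  deg(6) = 2 (neighbors: 4, 5)
  deg(7) = 1 (neighbors: 1)

Step 2: Sum all degrees:
  2 + 2 + 2 + 1 + 2 + 2 + 1 = 12

Verification: sum of degrees = 2 * |E| = 2 * 6 = 12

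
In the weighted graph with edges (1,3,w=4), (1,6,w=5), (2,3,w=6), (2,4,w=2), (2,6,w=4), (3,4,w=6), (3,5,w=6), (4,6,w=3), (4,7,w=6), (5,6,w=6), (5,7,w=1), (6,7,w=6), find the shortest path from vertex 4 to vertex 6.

Step 1: Build adjacency list with weights:
  1: 3(w=4), 6(w=5)
  2: 3(w=6), 4(w=2), 6(w=4)
  3: 1(w=4), 2(w=6), 4(w=6), 5(w=6)
  4: 2(w=2), 3(w=6), 6(w=3), 7(w=6)
  5: 3(w=6), 6(w=6), 7(w=1)
  6: 1(w=5), 2(w=4), 4(w=3), 5(w=6), 7(w=6)
  7: 4(w=6), 5(w=1), 6(w=6)

Step 2: Apply Dijkstra's algorithm from vertex 4:
  Visit vertex 4 (distance=0)
    Update dist[2] = 2
    Update dist[3] = 6
    Update dist[6] = 3
    Update dist[7] = 6
  Visit vertex 2 (distance=2)
  Visit vertex 6 (distance=3)
    Update dist[1] = 8
    Update dist[5] = 9

Step 3: Shortest path: 4 -> 6
Total weight: 3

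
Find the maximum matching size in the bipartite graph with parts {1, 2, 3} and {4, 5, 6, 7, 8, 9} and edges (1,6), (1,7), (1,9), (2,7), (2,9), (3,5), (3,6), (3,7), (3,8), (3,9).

Step 1: List the neighbors of each left vertex:
  1: 6, 7, 9
  2: 7, 9
  3: 5, 6, 7, 8, 9

Step 2: Greedily match left vertices, then look for augmenting paths:
  Match 1 -- 6
  Match 2 -- 7
  Match 3 -- 5
  No augmenting path remains.

Step 3: Verify this is maximum:
  Matching size 3 = min(|L|, |R|) = min(3, 6), which is an upper bound, so this matching is maximum.

Maximum matching: {(1,6), (2,7), (3,5)}
Size: 3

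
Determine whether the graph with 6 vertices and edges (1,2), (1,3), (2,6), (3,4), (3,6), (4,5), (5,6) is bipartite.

Step 1: Attempt 2-coloring using BFS:
  Start at vertex 1, assign color 0
  Color vertex 2 with color 1 (neighbor of 1)
  Color vertex 3 with color 1 (neighbor of 1)
  Color vertex 6 with color 0 (neighbor of 2)
  Color vertex 4 with color 0 (neighbor of 3)
  Color vertex 5 with color 1 (neighbor of 6)

Step 2: 2-coloring succeeded. No conflicts found.
  Set A (color 0): {1, 4, 6}
  Set B (color 1): {2, 3, 5}

The graph is bipartite with partition {1, 4, 6}, {2, 3, 5}.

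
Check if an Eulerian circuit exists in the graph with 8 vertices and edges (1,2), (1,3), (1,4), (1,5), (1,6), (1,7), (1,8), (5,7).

Step 1: Find the degree of each vertex:
  deg(1) = 7
  deg(2) = 1
  deg(3) = 1
  deg(4) = 1
  deg(5) = 2
  deg(6) = 1
  deg(7) = 2
  deg(8) = 1

Step 2: Count vertices with odd degree:
  Odd-degree vertices: 1, 2, 3, 4, 6, 8 (6 total)

Step 3: Apply Euler's theorem:
  - Eulerian circuit exists iff graph is connected and all vertices have even degree
  - Eulerian path exists iff graph is connected and has 0 or 2 odd-degree vertices

Graph has 6 odd-degree vertices (need 0 or 2).
Neither Eulerian path nor Eulerian circuit exists.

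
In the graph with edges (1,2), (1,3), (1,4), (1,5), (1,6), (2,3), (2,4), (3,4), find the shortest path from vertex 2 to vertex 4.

Step 1: Build adjacency list:
  1: 2, 3, 4, 5, 6
  2: 1, 3, 4
  3: 1, 2, 4
  4: 1, 2, 3
  5: 1
  6: 1

Step 2: BFS from vertex 2 to find shortest path to 4:
  vertex 1 reached at distance 1
  vertex 3 reached at distance 1
  vertex 4 reached at distance 1

Step 3: Shortest path: 2 -> 4
Path length: 1 edge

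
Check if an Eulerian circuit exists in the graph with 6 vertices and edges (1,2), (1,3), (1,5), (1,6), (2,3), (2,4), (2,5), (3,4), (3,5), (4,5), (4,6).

Step 1: Find the degree of each vertex:
  deg(1) = 4
  deg(2) = 4
  deg(3) = 4
  deg(4) = 4
  deg(5) = 4
  deg(6) = 2

Step 2: Count vertices with odd degree:
  All vertices have even degree (0 odd-degree vertices)

Step 3: Apply Euler's theorem:
  - Eulerian circuit exists iff graph is connected and all vertices have even degree
  - Eulerian path exists iff graph is connected and has 0 or 2 odd-degree vertices

Graph is connected with 0 odd-degree vertices.
Both Eulerian circuit and Eulerian path exist.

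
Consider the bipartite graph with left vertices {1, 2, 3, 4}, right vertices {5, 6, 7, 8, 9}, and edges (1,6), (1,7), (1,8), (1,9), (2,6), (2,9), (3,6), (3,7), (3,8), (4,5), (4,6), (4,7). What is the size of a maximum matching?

Step 1: List the neighbors of each left vertex:
  1: 6, 7, 8, 9
  2: 6, 9
  3: 6, 7, 8
  4: 5, 6, 7

Step 2: Greedily match left vertices, then look for augmenting paths:
  Match 1 -- 6
  Match 2 -- 9
  Match 3 -- 7
  Match 4 -- 5
  No augmenting path remains.

Step 3: Verify this is maximum:
  Matching size 4 = min(|L|, |R|) = min(4, 5), which is an upper bound, so this matching is maximum.

Maximum matching: {(1,6), (2,9), (3,7), (4,5)}
Size: 4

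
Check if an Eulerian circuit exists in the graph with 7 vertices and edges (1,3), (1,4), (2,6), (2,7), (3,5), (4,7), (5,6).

Step 1: Find the degree of each vertex:
  deg(1) = 2
  deg(2) = 2
  deg(3) = 2
  deg(4) = 2
  deg(5) = 2
  deg(6) = 2
  deg(7) = 2

Step 2: Count vertices with odd degree:
  All vertices have even degree (0 odd-degree vertices)

Step 3: Apply Euler's theorem:
  - Eulerian circuit exists iff graph is connected and all vertices have even degree
  - Eulerian path exists iff graph is connected and has 0 or 2 odd-degree vertices

Graph is connected with 0 odd-degree vertices.
Both Eulerian circuit and Eulerian path exist.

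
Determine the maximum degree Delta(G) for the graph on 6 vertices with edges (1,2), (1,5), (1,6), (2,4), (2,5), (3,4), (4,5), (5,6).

Step 1: Count edges incident to each vertex:
  deg(1) = 3 (neighbors: 2, 5, 6)
  deg(2) = 3 (neighbors: 1, 4, 5)
  deg(3) = 1 (neighbors: 4)
  deg(4) = 3 (neighbors: 2, 3, 5)
  deg(5) = 4 (neighbors: 1, 2, 4, 6)
  deg(6) = 2 (neighbors: 1, 5)

Step 2: Find maximum:
  max(3, 3, 1, 3, 4, 2) = 4 (vertex 5)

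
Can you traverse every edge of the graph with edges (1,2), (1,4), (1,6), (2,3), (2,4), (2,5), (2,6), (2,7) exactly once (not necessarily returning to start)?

Step 1: Find the degree of each vertex:
  deg(1) = 3
  deg(2) = 6
  deg(3) = 1
  deg(4) = 2
  deg(5) = 1
  deg(6) = 2
  deg(7) = 1

Step 2: Count vertices with odd degree:
  Odd-degree vertices: 1, 3, 5, 7 (4 total)

Step 3: Apply Euler's theorem:
  - Eulerian circuit exists iff graph is connected and all vertices have even degree
  - Eulerian path exists iff graph is connected and has 0 or 2 odd-degree vertices

Graph has 4 odd-degree vertices (need 0 or 2).
Neither Eulerian path nor Eulerian circuit exists.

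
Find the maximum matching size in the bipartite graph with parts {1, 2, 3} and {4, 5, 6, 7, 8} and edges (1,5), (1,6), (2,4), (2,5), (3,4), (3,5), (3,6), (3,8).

Step 1: List the neighbors of each left vertex:
  1: 5, 6
  2: 4, 5
  3: 4, 5, 6, 8

Step 2: Greedily match left vertices, then look for augmenting paths:
  Match 1 -- 5
  Match 2 -- 4
  Match 3 -- 6
  No augmenting path remains.

Step 3: Verify this is maximum:
  Matching size 3 = min(|L|, |R|) = min(3, 5), which is an upper bound, so this matching is maximum.

Maximum matching: {(1,5), (2,4), (3,6)}
Size: 3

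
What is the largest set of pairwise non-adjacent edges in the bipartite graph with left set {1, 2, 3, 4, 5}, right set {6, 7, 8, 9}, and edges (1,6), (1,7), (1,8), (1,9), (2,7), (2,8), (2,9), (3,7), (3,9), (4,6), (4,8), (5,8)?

Step 1: List the neighbors of each left vertex:
  1: 6, 7, 8, 9
  2: 7, 8, 9
  3: 7, 9
  4: 6, 8
  5: 8

Step 2: Greedily match left vertices, then look for augmenting paths:
  Match 1 -- 6
  Match 2 -- 7
  Match 3 -- 9
  Match 4 -- 8
  No augmenting path remains.

Step 3: Verify this is maximum:
  Matching size 4 = min(|L|, |R|) = min(5, 4), which is an upper bound, so this matching is maximum.

Maximum matching: {(1,6), (2,7), (3,9), (4,8)}
Size: 4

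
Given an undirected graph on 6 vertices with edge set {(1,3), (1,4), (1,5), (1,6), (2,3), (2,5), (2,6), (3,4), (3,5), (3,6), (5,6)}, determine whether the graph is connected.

Step 1: Build adjacency list from edges:
  1: 3, 4, 5, 6
  2: 3, 5, 6
  3: 1, 2, 4, 5, 6
  4: 1, 3
  5: 1, 2, 3, 6
  6: 1, 2, 3, 5

Step 2: Run BFS/DFS from vertex 1:
  Visited: {1, 3, 4, 5, 6, 2}
  Reached 6 of 6 vertices

Step 3: All 6 vertices reached from vertex 1, so the graph is connected.
Answer: Yes, the graph is connected.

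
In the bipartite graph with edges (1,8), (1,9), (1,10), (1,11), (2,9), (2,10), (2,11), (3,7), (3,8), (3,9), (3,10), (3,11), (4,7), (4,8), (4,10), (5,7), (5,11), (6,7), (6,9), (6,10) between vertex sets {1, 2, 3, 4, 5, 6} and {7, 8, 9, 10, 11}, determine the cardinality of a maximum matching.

Step 1: List the neighbors of each left vertex:
  1: 8, 9, 10, 11
  2: 9, 10, 11
  3: 7, 8, 9, 10, 11
  4: 7, 8, 10
  5: 7, 11
  6: 7, 9, 10

Step 2: Greedily match left vertices, then look for augmenting paths:
  Match 1 -- 8
  Match 2 -- 9
  Match 3 -- 7
  Match 4 -- 10
  Match 5 -- 11
  No augmenting path remains.

Step 3: Verify this is maximum:
  Matching size 5 = min(|L|, |R|) = min(6, 5), which is an upper bound, so this matching is maximum.

Maximum matching: {(1,8), (2,9), (3,7), (4,10), (5,11)}
Size: 5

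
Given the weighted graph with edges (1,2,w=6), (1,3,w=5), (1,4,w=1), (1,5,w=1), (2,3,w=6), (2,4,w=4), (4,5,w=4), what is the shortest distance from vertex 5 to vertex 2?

Step 1: Build adjacency list with weights:
  1: 2(w=6), 3(w=5), 4(w=1), 5(w=1)
  2: 1(w=6), 3(w=6), 4(w=4)
  3: 1(w=5), 2(w=6)
  4: 1(w=1), 2(w=4), 5(w=4)
  5: 1(w=1), 4(w=4)

Step 2: Apply Dijkstra's algorithm from vertex 5:
  Visit vertex 5 (distance=0)
    Update dist[1] = 1
    Update dist[4] = 4
  Visit vertex 1 (distance=1)
    Update dist[2] = 7
    Update dist[3] = 6
    Update dist[4] = 2
  Visit vertex 4 (distance=2)
    Update dist[2] = 6
  Visit vertex 2 (distance=6)

Step 3: Shortest path: 5 -> 1 -> 4 -> 2
Total weight: 1 + 1 + 4 = 6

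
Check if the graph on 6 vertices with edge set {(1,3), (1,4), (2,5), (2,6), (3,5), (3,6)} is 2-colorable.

Step 1: Attempt 2-coloring using BFS:
  Start at vertex 1, assign color 0
  Color vertex 3 with color 1 (neighbor of 1)
  Color vertex 4 with color 1 (neighbor of 1)
  Color vertex 5 with color 0 (neighbor of 3)
  Color vertex 6 with color 0 (neighbor of 3)
  Color vertex 2 with color 1 (neighbor of 5)

Step 2: 2-coloring succeeded. No conflicts found.
  Set A (color 0): {1, 5, 6}
  Set B (color 1): {2, 3, 4}

The graph is bipartite with partition {1, 5, 6}, {2, 3, 4}.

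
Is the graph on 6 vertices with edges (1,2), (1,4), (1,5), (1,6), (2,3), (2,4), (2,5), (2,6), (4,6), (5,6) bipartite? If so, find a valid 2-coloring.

Step 1: Attempt 2-coloring using BFS:
  Start at vertex 1, assign color 0
  Color vertex 2 with color 1 (neighbor of 1)
  Color vertex 4 with color 1 (neighbor of 1)
  Color vertex 5 with color 1 (neighbor of 1)
  Color vertex 6 with color 1 (neighbor of 1)
  Color vertex 3 with color 0 (neighbor of 2)

Step 2: Conflict found! Vertices 2 and 4 are adjacent but have the same color.
This means the graph contains an odd cycle.

The graph is NOT bipartite.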